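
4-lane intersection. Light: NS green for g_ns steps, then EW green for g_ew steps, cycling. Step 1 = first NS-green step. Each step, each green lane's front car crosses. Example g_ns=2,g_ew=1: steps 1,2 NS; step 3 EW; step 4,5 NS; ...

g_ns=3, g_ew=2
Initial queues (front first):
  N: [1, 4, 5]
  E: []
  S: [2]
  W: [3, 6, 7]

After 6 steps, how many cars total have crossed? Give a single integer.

Answer: 6

Derivation:
Step 1 [NS]: N:car1-GO,E:wait,S:car2-GO,W:wait | queues: N=2 E=0 S=0 W=3
Step 2 [NS]: N:car4-GO,E:wait,S:empty,W:wait | queues: N=1 E=0 S=0 W=3
Step 3 [NS]: N:car5-GO,E:wait,S:empty,W:wait | queues: N=0 E=0 S=0 W=3
Step 4 [EW]: N:wait,E:empty,S:wait,W:car3-GO | queues: N=0 E=0 S=0 W=2
Step 5 [EW]: N:wait,E:empty,S:wait,W:car6-GO | queues: N=0 E=0 S=0 W=1
Step 6 [NS]: N:empty,E:wait,S:empty,W:wait | queues: N=0 E=0 S=0 W=1
Cars crossed by step 6: 6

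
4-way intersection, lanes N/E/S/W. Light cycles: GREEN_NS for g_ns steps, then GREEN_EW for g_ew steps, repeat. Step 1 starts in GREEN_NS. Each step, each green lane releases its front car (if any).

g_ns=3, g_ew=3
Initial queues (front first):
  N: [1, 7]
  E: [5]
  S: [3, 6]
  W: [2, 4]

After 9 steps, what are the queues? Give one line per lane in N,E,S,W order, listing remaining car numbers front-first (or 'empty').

Step 1 [NS]: N:car1-GO,E:wait,S:car3-GO,W:wait | queues: N=1 E=1 S=1 W=2
Step 2 [NS]: N:car7-GO,E:wait,S:car6-GO,W:wait | queues: N=0 E=1 S=0 W=2
Step 3 [NS]: N:empty,E:wait,S:empty,W:wait | queues: N=0 E=1 S=0 W=2
Step 4 [EW]: N:wait,E:car5-GO,S:wait,W:car2-GO | queues: N=0 E=0 S=0 W=1
Step 5 [EW]: N:wait,E:empty,S:wait,W:car4-GO | queues: N=0 E=0 S=0 W=0

N: empty
E: empty
S: empty
W: empty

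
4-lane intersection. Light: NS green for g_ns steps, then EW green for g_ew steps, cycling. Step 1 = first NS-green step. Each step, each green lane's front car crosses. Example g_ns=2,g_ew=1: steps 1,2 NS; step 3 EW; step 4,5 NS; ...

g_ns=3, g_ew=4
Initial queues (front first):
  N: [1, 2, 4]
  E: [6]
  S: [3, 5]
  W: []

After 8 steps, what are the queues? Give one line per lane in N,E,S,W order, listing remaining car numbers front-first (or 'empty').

Step 1 [NS]: N:car1-GO,E:wait,S:car3-GO,W:wait | queues: N=2 E=1 S=1 W=0
Step 2 [NS]: N:car2-GO,E:wait,S:car5-GO,W:wait | queues: N=1 E=1 S=0 W=0
Step 3 [NS]: N:car4-GO,E:wait,S:empty,W:wait | queues: N=0 E=1 S=0 W=0
Step 4 [EW]: N:wait,E:car6-GO,S:wait,W:empty | queues: N=0 E=0 S=0 W=0

N: empty
E: empty
S: empty
W: empty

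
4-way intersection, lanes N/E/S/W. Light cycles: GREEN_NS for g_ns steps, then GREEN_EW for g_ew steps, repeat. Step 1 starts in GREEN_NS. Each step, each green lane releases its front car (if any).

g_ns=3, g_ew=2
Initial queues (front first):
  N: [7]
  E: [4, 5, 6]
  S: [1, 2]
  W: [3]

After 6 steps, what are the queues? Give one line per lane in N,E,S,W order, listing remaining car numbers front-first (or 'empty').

Step 1 [NS]: N:car7-GO,E:wait,S:car1-GO,W:wait | queues: N=0 E=3 S=1 W=1
Step 2 [NS]: N:empty,E:wait,S:car2-GO,W:wait | queues: N=0 E=3 S=0 W=1
Step 3 [NS]: N:empty,E:wait,S:empty,W:wait | queues: N=0 E=3 S=0 W=1
Step 4 [EW]: N:wait,E:car4-GO,S:wait,W:car3-GO | queues: N=0 E=2 S=0 W=0
Step 5 [EW]: N:wait,E:car5-GO,S:wait,W:empty | queues: N=0 E=1 S=0 W=0
Step 6 [NS]: N:empty,E:wait,S:empty,W:wait | queues: N=0 E=1 S=0 W=0

N: empty
E: 6
S: empty
W: empty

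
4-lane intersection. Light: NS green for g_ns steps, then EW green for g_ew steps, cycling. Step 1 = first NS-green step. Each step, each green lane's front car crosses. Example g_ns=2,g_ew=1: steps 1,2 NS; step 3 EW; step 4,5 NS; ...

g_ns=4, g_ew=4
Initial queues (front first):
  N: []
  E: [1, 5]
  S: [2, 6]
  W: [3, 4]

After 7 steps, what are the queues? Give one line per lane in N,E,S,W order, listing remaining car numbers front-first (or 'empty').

Step 1 [NS]: N:empty,E:wait,S:car2-GO,W:wait | queues: N=0 E=2 S=1 W=2
Step 2 [NS]: N:empty,E:wait,S:car6-GO,W:wait | queues: N=0 E=2 S=0 W=2
Step 3 [NS]: N:empty,E:wait,S:empty,W:wait | queues: N=0 E=2 S=0 W=2
Step 4 [NS]: N:empty,E:wait,S:empty,W:wait | queues: N=0 E=2 S=0 W=2
Step 5 [EW]: N:wait,E:car1-GO,S:wait,W:car3-GO | queues: N=0 E=1 S=0 W=1
Step 6 [EW]: N:wait,E:car5-GO,S:wait,W:car4-GO | queues: N=0 E=0 S=0 W=0

N: empty
E: empty
S: empty
W: empty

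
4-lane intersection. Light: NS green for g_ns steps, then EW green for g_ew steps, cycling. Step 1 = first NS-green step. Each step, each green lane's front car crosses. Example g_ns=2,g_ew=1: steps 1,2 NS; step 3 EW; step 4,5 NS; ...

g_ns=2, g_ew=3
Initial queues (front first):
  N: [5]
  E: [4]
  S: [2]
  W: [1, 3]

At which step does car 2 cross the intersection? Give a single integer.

Step 1 [NS]: N:car5-GO,E:wait,S:car2-GO,W:wait | queues: N=0 E=1 S=0 W=2
Step 2 [NS]: N:empty,E:wait,S:empty,W:wait | queues: N=0 E=1 S=0 W=2
Step 3 [EW]: N:wait,E:car4-GO,S:wait,W:car1-GO | queues: N=0 E=0 S=0 W=1
Step 4 [EW]: N:wait,E:empty,S:wait,W:car3-GO | queues: N=0 E=0 S=0 W=0
Car 2 crosses at step 1

1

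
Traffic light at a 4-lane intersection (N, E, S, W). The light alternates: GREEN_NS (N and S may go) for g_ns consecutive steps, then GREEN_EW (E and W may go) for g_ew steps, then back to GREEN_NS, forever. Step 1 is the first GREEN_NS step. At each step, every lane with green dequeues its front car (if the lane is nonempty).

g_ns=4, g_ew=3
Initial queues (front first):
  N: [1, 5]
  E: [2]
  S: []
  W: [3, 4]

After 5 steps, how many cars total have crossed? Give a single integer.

Answer: 4

Derivation:
Step 1 [NS]: N:car1-GO,E:wait,S:empty,W:wait | queues: N=1 E=1 S=0 W=2
Step 2 [NS]: N:car5-GO,E:wait,S:empty,W:wait | queues: N=0 E=1 S=0 W=2
Step 3 [NS]: N:empty,E:wait,S:empty,W:wait | queues: N=0 E=1 S=0 W=2
Step 4 [NS]: N:empty,E:wait,S:empty,W:wait | queues: N=0 E=1 S=0 W=2
Step 5 [EW]: N:wait,E:car2-GO,S:wait,W:car3-GO | queues: N=0 E=0 S=0 W=1
Cars crossed by step 5: 4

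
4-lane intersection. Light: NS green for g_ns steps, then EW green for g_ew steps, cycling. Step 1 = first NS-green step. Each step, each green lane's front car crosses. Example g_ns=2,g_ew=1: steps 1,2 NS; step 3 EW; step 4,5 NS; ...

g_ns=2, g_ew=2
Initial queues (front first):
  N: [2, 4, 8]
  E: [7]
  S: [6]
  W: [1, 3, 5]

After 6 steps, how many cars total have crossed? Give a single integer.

Answer: 7

Derivation:
Step 1 [NS]: N:car2-GO,E:wait,S:car6-GO,W:wait | queues: N=2 E=1 S=0 W=3
Step 2 [NS]: N:car4-GO,E:wait,S:empty,W:wait | queues: N=1 E=1 S=0 W=3
Step 3 [EW]: N:wait,E:car7-GO,S:wait,W:car1-GO | queues: N=1 E=0 S=0 W=2
Step 4 [EW]: N:wait,E:empty,S:wait,W:car3-GO | queues: N=1 E=0 S=0 W=1
Step 5 [NS]: N:car8-GO,E:wait,S:empty,W:wait | queues: N=0 E=0 S=0 W=1
Step 6 [NS]: N:empty,E:wait,S:empty,W:wait | queues: N=0 E=0 S=0 W=1
Cars crossed by step 6: 7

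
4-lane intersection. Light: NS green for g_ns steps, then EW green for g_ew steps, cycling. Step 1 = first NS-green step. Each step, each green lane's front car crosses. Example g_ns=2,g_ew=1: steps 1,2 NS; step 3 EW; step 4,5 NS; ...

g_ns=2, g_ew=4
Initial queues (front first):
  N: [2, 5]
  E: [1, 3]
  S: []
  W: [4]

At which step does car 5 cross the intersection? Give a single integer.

Step 1 [NS]: N:car2-GO,E:wait,S:empty,W:wait | queues: N=1 E=2 S=0 W=1
Step 2 [NS]: N:car5-GO,E:wait,S:empty,W:wait | queues: N=0 E=2 S=0 W=1
Step 3 [EW]: N:wait,E:car1-GO,S:wait,W:car4-GO | queues: N=0 E=1 S=0 W=0
Step 4 [EW]: N:wait,E:car3-GO,S:wait,W:empty | queues: N=0 E=0 S=0 W=0
Car 5 crosses at step 2

2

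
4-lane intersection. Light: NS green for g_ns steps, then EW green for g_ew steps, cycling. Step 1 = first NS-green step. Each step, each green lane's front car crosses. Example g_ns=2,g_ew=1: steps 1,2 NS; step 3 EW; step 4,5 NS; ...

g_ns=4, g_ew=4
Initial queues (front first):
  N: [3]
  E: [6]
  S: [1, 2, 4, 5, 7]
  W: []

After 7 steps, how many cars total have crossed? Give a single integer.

Answer: 6

Derivation:
Step 1 [NS]: N:car3-GO,E:wait,S:car1-GO,W:wait | queues: N=0 E=1 S=4 W=0
Step 2 [NS]: N:empty,E:wait,S:car2-GO,W:wait | queues: N=0 E=1 S=3 W=0
Step 3 [NS]: N:empty,E:wait,S:car4-GO,W:wait | queues: N=0 E=1 S=2 W=0
Step 4 [NS]: N:empty,E:wait,S:car5-GO,W:wait | queues: N=0 E=1 S=1 W=0
Step 5 [EW]: N:wait,E:car6-GO,S:wait,W:empty | queues: N=0 E=0 S=1 W=0
Step 6 [EW]: N:wait,E:empty,S:wait,W:empty | queues: N=0 E=0 S=1 W=0
Step 7 [EW]: N:wait,E:empty,S:wait,W:empty | queues: N=0 E=0 S=1 W=0
Cars crossed by step 7: 6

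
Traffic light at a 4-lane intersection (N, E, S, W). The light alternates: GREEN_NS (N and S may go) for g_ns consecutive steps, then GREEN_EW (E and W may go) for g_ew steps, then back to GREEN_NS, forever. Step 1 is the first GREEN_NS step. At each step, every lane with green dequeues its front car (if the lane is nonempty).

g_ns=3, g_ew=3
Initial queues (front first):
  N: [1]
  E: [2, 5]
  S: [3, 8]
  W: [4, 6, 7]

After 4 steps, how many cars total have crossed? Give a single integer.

Answer: 5

Derivation:
Step 1 [NS]: N:car1-GO,E:wait,S:car3-GO,W:wait | queues: N=0 E=2 S=1 W=3
Step 2 [NS]: N:empty,E:wait,S:car8-GO,W:wait | queues: N=0 E=2 S=0 W=3
Step 3 [NS]: N:empty,E:wait,S:empty,W:wait | queues: N=0 E=2 S=0 W=3
Step 4 [EW]: N:wait,E:car2-GO,S:wait,W:car4-GO | queues: N=0 E=1 S=0 W=2
Cars crossed by step 4: 5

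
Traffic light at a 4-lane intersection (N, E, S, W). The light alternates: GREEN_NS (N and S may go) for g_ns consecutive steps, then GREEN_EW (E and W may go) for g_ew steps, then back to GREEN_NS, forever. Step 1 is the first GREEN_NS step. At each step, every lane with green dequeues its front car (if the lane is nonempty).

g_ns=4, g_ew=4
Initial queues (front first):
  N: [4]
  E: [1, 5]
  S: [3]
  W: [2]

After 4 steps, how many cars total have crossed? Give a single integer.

Step 1 [NS]: N:car4-GO,E:wait,S:car3-GO,W:wait | queues: N=0 E=2 S=0 W=1
Step 2 [NS]: N:empty,E:wait,S:empty,W:wait | queues: N=0 E=2 S=0 W=1
Step 3 [NS]: N:empty,E:wait,S:empty,W:wait | queues: N=0 E=2 S=0 W=1
Step 4 [NS]: N:empty,E:wait,S:empty,W:wait | queues: N=0 E=2 S=0 W=1
Cars crossed by step 4: 2

Answer: 2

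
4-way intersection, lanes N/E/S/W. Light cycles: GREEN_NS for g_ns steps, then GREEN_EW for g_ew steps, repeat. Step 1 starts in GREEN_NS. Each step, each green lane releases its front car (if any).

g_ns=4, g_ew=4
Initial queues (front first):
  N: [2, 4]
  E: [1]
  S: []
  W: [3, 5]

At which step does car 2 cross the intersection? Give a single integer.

Step 1 [NS]: N:car2-GO,E:wait,S:empty,W:wait | queues: N=1 E=1 S=0 W=2
Step 2 [NS]: N:car4-GO,E:wait,S:empty,W:wait | queues: N=0 E=1 S=0 W=2
Step 3 [NS]: N:empty,E:wait,S:empty,W:wait | queues: N=0 E=1 S=0 W=2
Step 4 [NS]: N:empty,E:wait,S:empty,W:wait | queues: N=0 E=1 S=0 W=2
Step 5 [EW]: N:wait,E:car1-GO,S:wait,W:car3-GO | queues: N=0 E=0 S=0 W=1
Step 6 [EW]: N:wait,E:empty,S:wait,W:car5-GO | queues: N=0 E=0 S=0 W=0
Car 2 crosses at step 1

1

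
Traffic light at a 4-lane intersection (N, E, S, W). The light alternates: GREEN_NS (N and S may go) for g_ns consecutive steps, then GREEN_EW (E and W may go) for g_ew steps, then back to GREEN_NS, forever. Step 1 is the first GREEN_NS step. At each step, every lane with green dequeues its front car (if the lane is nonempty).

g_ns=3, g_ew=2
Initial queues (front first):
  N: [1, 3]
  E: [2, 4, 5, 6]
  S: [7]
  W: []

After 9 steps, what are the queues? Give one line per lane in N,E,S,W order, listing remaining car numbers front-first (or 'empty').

Step 1 [NS]: N:car1-GO,E:wait,S:car7-GO,W:wait | queues: N=1 E=4 S=0 W=0
Step 2 [NS]: N:car3-GO,E:wait,S:empty,W:wait | queues: N=0 E=4 S=0 W=0
Step 3 [NS]: N:empty,E:wait,S:empty,W:wait | queues: N=0 E=4 S=0 W=0
Step 4 [EW]: N:wait,E:car2-GO,S:wait,W:empty | queues: N=0 E=3 S=0 W=0
Step 5 [EW]: N:wait,E:car4-GO,S:wait,W:empty | queues: N=0 E=2 S=0 W=0
Step 6 [NS]: N:empty,E:wait,S:empty,W:wait | queues: N=0 E=2 S=0 W=0
Step 7 [NS]: N:empty,E:wait,S:empty,W:wait | queues: N=0 E=2 S=0 W=0
Step 8 [NS]: N:empty,E:wait,S:empty,W:wait | queues: N=0 E=2 S=0 W=0
Step 9 [EW]: N:wait,E:car5-GO,S:wait,W:empty | queues: N=0 E=1 S=0 W=0

N: empty
E: 6
S: empty
W: empty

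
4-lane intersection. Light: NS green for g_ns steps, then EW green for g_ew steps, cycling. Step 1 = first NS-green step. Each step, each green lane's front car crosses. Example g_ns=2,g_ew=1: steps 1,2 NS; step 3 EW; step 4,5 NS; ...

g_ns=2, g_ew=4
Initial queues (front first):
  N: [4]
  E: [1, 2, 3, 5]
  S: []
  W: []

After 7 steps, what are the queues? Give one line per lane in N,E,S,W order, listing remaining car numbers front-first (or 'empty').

Step 1 [NS]: N:car4-GO,E:wait,S:empty,W:wait | queues: N=0 E=4 S=0 W=0
Step 2 [NS]: N:empty,E:wait,S:empty,W:wait | queues: N=0 E=4 S=0 W=0
Step 3 [EW]: N:wait,E:car1-GO,S:wait,W:empty | queues: N=0 E=3 S=0 W=0
Step 4 [EW]: N:wait,E:car2-GO,S:wait,W:empty | queues: N=0 E=2 S=0 W=0
Step 5 [EW]: N:wait,E:car3-GO,S:wait,W:empty | queues: N=0 E=1 S=0 W=0
Step 6 [EW]: N:wait,E:car5-GO,S:wait,W:empty | queues: N=0 E=0 S=0 W=0

N: empty
E: empty
S: empty
W: empty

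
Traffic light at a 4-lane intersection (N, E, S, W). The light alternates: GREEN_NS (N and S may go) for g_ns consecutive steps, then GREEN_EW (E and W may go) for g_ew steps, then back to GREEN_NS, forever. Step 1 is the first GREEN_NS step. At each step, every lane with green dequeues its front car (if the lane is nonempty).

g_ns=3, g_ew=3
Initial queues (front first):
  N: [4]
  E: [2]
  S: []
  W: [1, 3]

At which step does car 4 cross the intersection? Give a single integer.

Step 1 [NS]: N:car4-GO,E:wait,S:empty,W:wait | queues: N=0 E=1 S=0 W=2
Step 2 [NS]: N:empty,E:wait,S:empty,W:wait | queues: N=0 E=1 S=0 W=2
Step 3 [NS]: N:empty,E:wait,S:empty,W:wait | queues: N=0 E=1 S=0 W=2
Step 4 [EW]: N:wait,E:car2-GO,S:wait,W:car1-GO | queues: N=0 E=0 S=0 W=1
Step 5 [EW]: N:wait,E:empty,S:wait,W:car3-GO | queues: N=0 E=0 S=0 W=0
Car 4 crosses at step 1

1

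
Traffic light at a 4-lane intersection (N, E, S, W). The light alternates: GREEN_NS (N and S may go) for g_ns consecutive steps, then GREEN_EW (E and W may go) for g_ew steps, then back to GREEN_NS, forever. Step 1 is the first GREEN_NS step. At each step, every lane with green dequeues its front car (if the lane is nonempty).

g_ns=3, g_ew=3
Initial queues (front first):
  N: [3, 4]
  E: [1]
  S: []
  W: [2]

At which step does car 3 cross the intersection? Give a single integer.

Step 1 [NS]: N:car3-GO,E:wait,S:empty,W:wait | queues: N=1 E=1 S=0 W=1
Step 2 [NS]: N:car4-GO,E:wait,S:empty,W:wait | queues: N=0 E=1 S=0 W=1
Step 3 [NS]: N:empty,E:wait,S:empty,W:wait | queues: N=0 E=1 S=0 W=1
Step 4 [EW]: N:wait,E:car1-GO,S:wait,W:car2-GO | queues: N=0 E=0 S=0 W=0
Car 3 crosses at step 1

1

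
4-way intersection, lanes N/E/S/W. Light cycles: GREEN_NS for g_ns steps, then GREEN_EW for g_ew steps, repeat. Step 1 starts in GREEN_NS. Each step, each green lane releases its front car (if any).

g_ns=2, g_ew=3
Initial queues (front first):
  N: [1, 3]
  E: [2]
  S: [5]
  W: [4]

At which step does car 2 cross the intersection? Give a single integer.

Step 1 [NS]: N:car1-GO,E:wait,S:car5-GO,W:wait | queues: N=1 E=1 S=0 W=1
Step 2 [NS]: N:car3-GO,E:wait,S:empty,W:wait | queues: N=0 E=1 S=0 W=1
Step 3 [EW]: N:wait,E:car2-GO,S:wait,W:car4-GO | queues: N=0 E=0 S=0 W=0
Car 2 crosses at step 3

3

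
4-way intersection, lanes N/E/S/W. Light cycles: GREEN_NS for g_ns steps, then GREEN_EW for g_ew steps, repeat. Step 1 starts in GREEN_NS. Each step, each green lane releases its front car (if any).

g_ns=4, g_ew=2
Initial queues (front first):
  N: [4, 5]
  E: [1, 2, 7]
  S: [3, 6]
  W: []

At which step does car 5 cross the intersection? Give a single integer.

Step 1 [NS]: N:car4-GO,E:wait,S:car3-GO,W:wait | queues: N=1 E=3 S=1 W=0
Step 2 [NS]: N:car5-GO,E:wait,S:car6-GO,W:wait | queues: N=0 E=3 S=0 W=0
Step 3 [NS]: N:empty,E:wait,S:empty,W:wait | queues: N=0 E=3 S=0 W=0
Step 4 [NS]: N:empty,E:wait,S:empty,W:wait | queues: N=0 E=3 S=0 W=0
Step 5 [EW]: N:wait,E:car1-GO,S:wait,W:empty | queues: N=0 E=2 S=0 W=0
Step 6 [EW]: N:wait,E:car2-GO,S:wait,W:empty | queues: N=0 E=1 S=0 W=0
Step 7 [NS]: N:empty,E:wait,S:empty,W:wait | queues: N=0 E=1 S=0 W=0
Step 8 [NS]: N:empty,E:wait,S:empty,W:wait | queues: N=0 E=1 S=0 W=0
Step 9 [NS]: N:empty,E:wait,S:empty,W:wait | queues: N=0 E=1 S=0 W=0
Step 10 [NS]: N:empty,E:wait,S:empty,W:wait | queues: N=0 E=1 S=0 W=0
Step 11 [EW]: N:wait,E:car7-GO,S:wait,W:empty | queues: N=0 E=0 S=0 W=0
Car 5 crosses at step 2

2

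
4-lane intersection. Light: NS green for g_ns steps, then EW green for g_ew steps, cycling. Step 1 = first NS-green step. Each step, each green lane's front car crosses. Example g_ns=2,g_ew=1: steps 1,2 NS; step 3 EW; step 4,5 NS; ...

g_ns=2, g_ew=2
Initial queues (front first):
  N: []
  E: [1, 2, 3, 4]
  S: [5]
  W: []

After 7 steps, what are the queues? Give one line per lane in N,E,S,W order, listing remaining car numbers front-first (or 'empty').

Step 1 [NS]: N:empty,E:wait,S:car5-GO,W:wait | queues: N=0 E=4 S=0 W=0
Step 2 [NS]: N:empty,E:wait,S:empty,W:wait | queues: N=0 E=4 S=0 W=0
Step 3 [EW]: N:wait,E:car1-GO,S:wait,W:empty | queues: N=0 E=3 S=0 W=0
Step 4 [EW]: N:wait,E:car2-GO,S:wait,W:empty | queues: N=0 E=2 S=0 W=0
Step 5 [NS]: N:empty,E:wait,S:empty,W:wait | queues: N=0 E=2 S=0 W=0
Step 6 [NS]: N:empty,E:wait,S:empty,W:wait | queues: N=0 E=2 S=0 W=0
Step 7 [EW]: N:wait,E:car3-GO,S:wait,W:empty | queues: N=0 E=1 S=0 W=0

N: empty
E: 4
S: empty
W: empty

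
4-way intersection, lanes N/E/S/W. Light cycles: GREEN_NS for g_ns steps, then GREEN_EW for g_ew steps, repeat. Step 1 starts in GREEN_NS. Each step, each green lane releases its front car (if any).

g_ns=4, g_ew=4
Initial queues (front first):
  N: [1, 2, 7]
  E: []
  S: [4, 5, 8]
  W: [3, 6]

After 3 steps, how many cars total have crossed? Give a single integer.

Step 1 [NS]: N:car1-GO,E:wait,S:car4-GO,W:wait | queues: N=2 E=0 S=2 W=2
Step 2 [NS]: N:car2-GO,E:wait,S:car5-GO,W:wait | queues: N=1 E=0 S=1 W=2
Step 3 [NS]: N:car7-GO,E:wait,S:car8-GO,W:wait | queues: N=0 E=0 S=0 W=2
Cars crossed by step 3: 6

Answer: 6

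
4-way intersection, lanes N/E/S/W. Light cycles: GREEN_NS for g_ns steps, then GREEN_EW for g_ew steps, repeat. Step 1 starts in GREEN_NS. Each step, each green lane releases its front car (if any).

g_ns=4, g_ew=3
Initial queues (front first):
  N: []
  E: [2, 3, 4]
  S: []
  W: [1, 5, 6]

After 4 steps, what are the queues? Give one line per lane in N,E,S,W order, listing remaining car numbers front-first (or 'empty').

Step 1 [NS]: N:empty,E:wait,S:empty,W:wait | queues: N=0 E=3 S=0 W=3
Step 2 [NS]: N:empty,E:wait,S:empty,W:wait | queues: N=0 E=3 S=0 W=3
Step 3 [NS]: N:empty,E:wait,S:empty,W:wait | queues: N=0 E=3 S=0 W=3
Step 4 [NS]: N:empty,E:wait,S:empty,W:wait | queues: N=0 E=3 S=0 W=3

N: empty
E: 2 3 4
S: empty
W: 1 5 6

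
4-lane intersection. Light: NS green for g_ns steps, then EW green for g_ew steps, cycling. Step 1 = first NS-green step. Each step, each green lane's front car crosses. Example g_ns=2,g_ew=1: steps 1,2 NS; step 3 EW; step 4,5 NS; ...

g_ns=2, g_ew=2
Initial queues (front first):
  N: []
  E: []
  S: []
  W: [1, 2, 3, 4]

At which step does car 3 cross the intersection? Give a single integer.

Step 1 [NS]: N:empty,E:wait,S:empty,W:wait | queues: N=0 E=0 S=0 W=4
Step 2 [NS]: N:empty,E:wait,S:empty,W:wait | queues: N=0 E=0 S=0 W=4
Step 3 [EW]: N:wait,E:empty,S:wait,W:car1-GO | queues: N=0 E=0 S=0 W=3
Step 4 [EW]: N:wait,E:empty,S:wait,W:car2-GO | queues: N=0 E=0 S=0 W=2
Step 5 [NS]: N:empty,E:wait,S:empty,W:wait | queues: N=0 E=0 S=0 W=2
Step 6 [NS]: N:empty,E:wait,S:empty,W:wait | queues: N=0 E=0 S=0 W=2
Step 7 [EW]: N:wait,E:empty,S:wait,W:car3-GO | queues: N=0 E=0 S=0 W=1
Step 8 [EW]: N:wait,E:empty,S:wait,W:car4-GO | queues: N=0 E=0 S=0 W=0
Car 3 crosses at step 7

7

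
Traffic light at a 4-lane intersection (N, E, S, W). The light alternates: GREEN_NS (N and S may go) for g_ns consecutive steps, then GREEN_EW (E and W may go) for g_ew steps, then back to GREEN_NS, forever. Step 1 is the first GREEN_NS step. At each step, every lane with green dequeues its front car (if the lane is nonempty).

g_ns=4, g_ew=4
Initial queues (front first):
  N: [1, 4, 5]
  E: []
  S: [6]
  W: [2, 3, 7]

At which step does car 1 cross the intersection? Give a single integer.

Step 1 [NS]: N:car1-GO,E:wait,S:car6-GO,W:wait | queues: N=2 E=0 S=0 W=3
Step 2 [NS]: N:car4-GO,E:wait,S:empty,W:wait | queues: N=1 E=0 S=0 W=3
Step 3 [NS]: N:car5-GO,E:wait,S:empty,W:wait | queues: N=0 E=0 S=0 W=3
Step 4 [NS]: N:empty,E:wait,S:empty,W:wait | queues: N=0 E=0 S=0 W=3
Step 5 [EW]: N:wait,E:empty,S:wait,W:car2-GO | queues: N=0 E=0 S=0 W=2
Step 6 [EW]: N:wait,E:empty,S:wait,W:car3-GO | queues: N=0 E=0 S=0 W=1
Step 7 [EW]: N:wait,E:empty,S:wait,W:car7-GO | queues: N=0 E=0 S=0 W=0
Car 1 crosses at step 1

1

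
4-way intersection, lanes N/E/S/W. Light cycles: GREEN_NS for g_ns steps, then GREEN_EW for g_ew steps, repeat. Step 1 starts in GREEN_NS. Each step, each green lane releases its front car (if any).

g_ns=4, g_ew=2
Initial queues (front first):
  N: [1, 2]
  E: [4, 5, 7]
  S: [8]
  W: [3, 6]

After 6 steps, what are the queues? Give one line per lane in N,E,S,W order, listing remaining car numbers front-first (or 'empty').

Step 1 [NS]: N:car1-GO,E:wait,S:car8-GO,W:wait | queues: N=1 E=3 S=0 W=2
Step 2 [NS]: N:car2-GO,E:wait,S:empty,W:wait | queues: N=0 E=3 S=0 W=2
Step 3 [NS]: N:empty,E:wait,S:empty,W:wait | queues: N=0 E=3 S=0 W=2
Step 4 [NS]: N:empty,E:wait,S:empty,W:wait | queues: N=0 E=3 S=0 W=2
Step 5 [EW]: N:wait,E:car4-GO,S:wait,W:car3-GO | queues: N=0 E=2 S=0 W=1
Step 6 [EW]: N:wait,E:car5-GO,S:wait,W:car6-GO | queues: N=0 E=1 S=0 W=0

N: empty
E: 7
S: empty
W: empty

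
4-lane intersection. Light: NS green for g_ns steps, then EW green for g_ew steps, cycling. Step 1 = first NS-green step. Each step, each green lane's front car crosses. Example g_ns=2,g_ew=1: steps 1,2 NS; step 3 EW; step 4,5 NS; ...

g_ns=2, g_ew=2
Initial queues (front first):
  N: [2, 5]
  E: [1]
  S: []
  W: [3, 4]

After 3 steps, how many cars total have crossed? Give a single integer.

Step 1 [NS]: N:car2-GO,E:wait,S:empty,W:wait | queues: N=1 E=1 S=0 W=2
Step 2 [NS]: N:car5-GO,E:wait,S:empty,W:wait | queues: N=0 E=1 S=0 W=2
Step 3 [EW]: N:wait,E:car1-GO,S:wait,W:car3-GO | queues: N=0 E=0 S=0 W=1
Cars crossed by step 3: 4

Answer: 4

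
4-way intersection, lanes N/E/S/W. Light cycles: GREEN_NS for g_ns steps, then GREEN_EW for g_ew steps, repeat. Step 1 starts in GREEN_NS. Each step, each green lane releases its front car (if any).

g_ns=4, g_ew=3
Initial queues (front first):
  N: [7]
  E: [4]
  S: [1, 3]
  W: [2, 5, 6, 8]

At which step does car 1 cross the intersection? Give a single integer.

Step 1 [NS]: N:car7-GO,E:wait,S:car1-GO,W:wait | queues: N=0 E=1 S=1 W=4
Step 2 [NS]: N:empty,E:wait,S:car3-GO,W:wait | queues: N=0 E=1 S=0 W=4
Step 3 [NS]: N:empty,E:wait,S:empty,W:wait | queues: N=0 E=1 S=0 W=4
Step 4 [NS]: N:empty,E:wait,S:empty,W:wait | queues: N=0 E=1 S=0 W=4
Step 5 [EW]: N:wait,E:car4-GO,S:wait,W:car2-GO | queues: N=0 E=0 S=0 W=3
Step 6 [EW]: N:wait,E:empty,S:wait,W:car5-GO | queues: N=0 E=0 S=0 W=2
Step 7 [EW]: N:wait,E:empty,S:wait,W:car6-GO | queues: N=0 E=0 S=0 W=1
Step 8 [NS]: N:empty,E:wait,S:empty,W:wait | queues: N=0 E=0 S=0 W=1
Step 9 [NS]: N:empty,E:wait,S:empty,W:wait | queues: N=0 E=0 S=0 W=1
Step 10 [NS]: N:empty,E:wait,S:empty,W:wait | queues: N=0 E=0 S=0 W=1
Step 11 [NS]: N:empty,E:wait,S:empty,W:wait | queues: N=0 E=0 S=0 W=1
Step 12 [EW]: N:wait,E:empty,S:wait,W:car8-GO | queues: N=0 E=0 S=0 W=0
Car 1 crosses at step 1

1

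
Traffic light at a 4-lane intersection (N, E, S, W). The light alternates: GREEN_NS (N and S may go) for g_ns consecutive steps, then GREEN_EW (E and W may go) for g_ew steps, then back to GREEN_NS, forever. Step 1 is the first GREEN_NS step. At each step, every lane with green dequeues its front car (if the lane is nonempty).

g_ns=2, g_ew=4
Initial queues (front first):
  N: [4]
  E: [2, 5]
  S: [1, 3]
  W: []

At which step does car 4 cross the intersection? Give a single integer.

Step 1 [NS]: N:car4-GO,E:wait,S:car1-GO,W:wait | queues: N=0 E=2 S=1 W=0
Step 2 [NS]: N:empty,E:wait,S:car3-GO,W:wait | queues: N=0 E=2 S=0 W=0
Step 3 [EW]: N:wait,E:car2-GO,S:wait,W:empty | queues: N=0 E=1 S=0 W=0
Step 4 [EW]: N:wait,E:car5-GO,S:wait,W:empty | queues: N=0 E=0 S=0 W=0
Car 4 crosses at step 1

1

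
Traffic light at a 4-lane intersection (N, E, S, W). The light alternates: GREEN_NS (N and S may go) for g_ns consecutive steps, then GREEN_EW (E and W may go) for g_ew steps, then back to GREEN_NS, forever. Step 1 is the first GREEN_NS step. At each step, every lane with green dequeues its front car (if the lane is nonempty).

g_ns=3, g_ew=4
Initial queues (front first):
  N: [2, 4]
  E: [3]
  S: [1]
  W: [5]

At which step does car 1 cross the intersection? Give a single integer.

Step 1 [NS]: N:car2-GO,E:wait,S:car1-GO,W:wait | queues: N=1 E=1 S=0 W=1
Step 2 [NS]: N:car4-GO,E:wait,S:empty,W:wait | queues: N=0 E=1 S=0 W=1
Step 3 [NS]: N:empty,E:wait,S:empty,W:wait | queues: N=0 E=1 S=0 W=1
Step 4 [EW]: N:wait,E:car3-GO,S:wait,W:car5-GO | queues: N=0 E=0 S=0 W=0
Car 1 crosses at step 1

1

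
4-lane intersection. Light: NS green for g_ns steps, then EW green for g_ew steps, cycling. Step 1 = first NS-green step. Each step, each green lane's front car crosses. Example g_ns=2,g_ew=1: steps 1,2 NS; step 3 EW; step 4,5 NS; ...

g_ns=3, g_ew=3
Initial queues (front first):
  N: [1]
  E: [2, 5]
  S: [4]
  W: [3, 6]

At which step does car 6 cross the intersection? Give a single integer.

Step 1 [NS]: N:car1-GO,E:wait,S:car4-GO,W:wait | queues: N=0 E=2 S=0 W=2
Step 2 [NS]: N:empty,E:wait,S:empty,W:wait | queues: N=0 E=2 S=0 W=2
Step 3 [NS]: N:empty,E:wait,S:empty,W:wait | queues: N=0 E=2 S=0 W=2
Step 4 [EW]: N:wait,E:car2-GO,S:wait,W:car3-GO | queues: N=0 E=1 S=0 W=1
Step 5 [EW]: N:wait,E:car5-GO,S:wait,W:car6-GO | queues: N=0 E=0 S=0 W=0
Car 6 crosses at step 5

5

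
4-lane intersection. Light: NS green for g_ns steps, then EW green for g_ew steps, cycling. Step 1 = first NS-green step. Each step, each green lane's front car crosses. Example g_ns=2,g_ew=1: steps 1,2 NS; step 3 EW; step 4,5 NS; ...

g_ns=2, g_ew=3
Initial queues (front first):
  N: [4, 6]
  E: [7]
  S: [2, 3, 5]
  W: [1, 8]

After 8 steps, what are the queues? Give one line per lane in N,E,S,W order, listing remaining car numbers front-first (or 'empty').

Step 1 [NS]: N:car4-GO,E:wait,S:car2-GO,W:wait | queues: N=1 E=1 S=2 W=2
Step 2 [NS]: N:car6-GO,E:wait,S:car3-GO,W:wait | queues: N=0 E=1 S=1 W=2
Step 3 [EW]: N:wait,E:car7-GO,S:wait,W:car1-GO | queues: N=0 E=0 S=1 W=1
Step 4 [EW]: N:wait,E:empty,S:wait,W:car8-GO | queues: N=0 E=0 S=1 W=0
Step 5 [EW]: N:wait,E:empty,S:wait,W:empty | queues: N=0 E=0 S=1 W=0
Step 6 [NS]: N:empty,E:wait,S:car5-GO,W:wait | queues: N=0 E=0 S=0 W=0

N: empty
E: empty
S: empty
W: empty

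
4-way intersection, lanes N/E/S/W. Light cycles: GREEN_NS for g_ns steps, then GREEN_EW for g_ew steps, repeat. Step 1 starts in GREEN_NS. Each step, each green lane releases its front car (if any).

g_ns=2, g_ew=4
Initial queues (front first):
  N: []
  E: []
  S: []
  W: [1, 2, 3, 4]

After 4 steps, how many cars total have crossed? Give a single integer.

Answer: 2

Derivation:
Step 1 [NS]: N:empty,E:wait,S:empty,W:wait | queues: N=0 E=0 S=0 W=4
Step 2 [NS]: N:empty,E:wait,S:empty,W:wait | queues: N=0 E=0 S=0 W=4
Step 3 [EW]: N:wait,E:empty,S:wait,W:car1-GO | queues: N=0 E=0 S=0 W=3
Step 4 [EW]: N:wait,E:empty,S:wait,W:car2-GO | queues: N=0 E=0 S=0 W=2
Cars crossed by step 4: 2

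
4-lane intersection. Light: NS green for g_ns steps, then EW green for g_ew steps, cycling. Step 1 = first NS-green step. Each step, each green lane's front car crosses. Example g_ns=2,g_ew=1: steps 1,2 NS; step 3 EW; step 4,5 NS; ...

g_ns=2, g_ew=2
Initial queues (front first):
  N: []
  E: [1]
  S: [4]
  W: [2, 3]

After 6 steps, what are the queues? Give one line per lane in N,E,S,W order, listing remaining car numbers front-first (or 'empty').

Step 1 [NS]: N:empty,E:wait,S:car4-GO,W:wait | queues: N=0 E=1 S=0 W=2
Step 2 [NS]: N:empty,E:wait,S:empty,W:wait | queues: N=0 E=1 S=0 W=2
Step 3 [EW]: N:wait,E:car1-GO,S:wait,W:car2-GO | queues: N=0 E=0 S=0 W=1
Step 4 [EW]: N:wait,E:empty,S:wait,W:car3-GO | queues: N=0 E=0 S=0 W=0

N: empty
E: empty
S: empty
W: empty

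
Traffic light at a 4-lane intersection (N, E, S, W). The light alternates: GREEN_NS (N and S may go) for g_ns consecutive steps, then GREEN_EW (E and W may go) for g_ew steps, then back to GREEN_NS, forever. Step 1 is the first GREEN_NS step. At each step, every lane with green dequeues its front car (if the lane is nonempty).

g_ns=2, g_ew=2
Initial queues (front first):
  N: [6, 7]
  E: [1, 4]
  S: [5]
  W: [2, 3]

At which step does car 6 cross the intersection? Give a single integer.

Step 1 [NS]: N:car6-GO,E:wait,S:car5-GO,W:wait | queues: N=1 E=2 S=0 W=2
Step 2 [NS]: N:car7-GO,E:wait,S:empty,W:wait | queues: N=0 E=2 S=0 W=2
Step 3 [EW]: N:wait,E:car1-GO,S:wait,W:car2-GO | queues: N=0 E=1 S=0 W=1
Step 4 [EW]: N:wait,E:car4-GO,S:wait,W:car3-GO | queues: N=0 E=0 S=0 W=0
Car 6 crosses at step 1

1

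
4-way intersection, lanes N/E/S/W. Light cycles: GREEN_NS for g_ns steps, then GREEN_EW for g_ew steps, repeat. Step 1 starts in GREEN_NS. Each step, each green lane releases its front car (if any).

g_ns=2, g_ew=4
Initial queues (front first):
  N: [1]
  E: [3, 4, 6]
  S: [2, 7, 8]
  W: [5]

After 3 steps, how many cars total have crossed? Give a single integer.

Step 1 [NS]: N:car1-GO,E:wait,S:car2-GO,W:wait | queues: N=0 E=3 S=2 W=1
Step 2 [NS]: N:empty,E:wait,S:car7-GO,W:wait | queues: N=0 E=3 S=1 W=1
Step 3 [EW]: N:wait,E:car3-GO,S:wait,W:car5-GO | queues: N=0 E=2 S=1 W=0
Cars crossed by step 3: 5

Answer: 5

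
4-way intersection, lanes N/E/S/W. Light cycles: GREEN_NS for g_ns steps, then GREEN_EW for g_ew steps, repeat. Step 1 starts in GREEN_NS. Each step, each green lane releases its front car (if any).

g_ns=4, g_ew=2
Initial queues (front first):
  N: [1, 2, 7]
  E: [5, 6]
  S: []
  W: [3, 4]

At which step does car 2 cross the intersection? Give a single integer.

Step 1 [NS]: N:car1-GO,E:wait,S:empty,W:wait | queues: N=2 E=2 S=0 W=2
Step 2 [NS]: N:car2-GO,E:wait,S:empty,W:wait | queues: N=1 E=2 S=0 W=2
Step 3 [NS]: N:car7-GO,E:wait,S:empty,W:wait | queues: N=0 E=2 S=0 W=2
Step 4 [NS]: N:empty,E:wait,S:empty,W:wait | queues: N=0 E=2 S=0 W=2
Step 5 [EW]: N:wait,E:car5-GO,S:wait,W:car3-GO | queues: N=0 E=1 S=0 W=1
Step 6 [EW]: N:wait,E:car6-GO,S:wait,W:car4-GO | queues: N=0 E=0 S=0 W=0
Car 2 crosses at step 2

2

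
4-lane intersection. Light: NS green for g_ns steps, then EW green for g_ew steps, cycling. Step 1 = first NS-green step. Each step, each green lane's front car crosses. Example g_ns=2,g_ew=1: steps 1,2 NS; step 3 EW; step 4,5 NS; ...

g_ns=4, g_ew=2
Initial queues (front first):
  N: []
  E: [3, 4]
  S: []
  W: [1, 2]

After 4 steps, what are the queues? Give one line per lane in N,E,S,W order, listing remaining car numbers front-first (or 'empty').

Step 1 [NS]: N:empty,E:wait,S:empty,W:wait | queues: N=0 E=2 S=0 W=2
Step 2 [NS]: N:empty,E:wait,S:empty,W:wait | queues: N=0 E=2 S=0 W=2
Step 3 [NS]: N:empty,E:wait,S:empty,W:wait | queues: N=0 E=2 S=0 W=2
Step 4 [NS]: N:empty,E:wait,S:empty,W:wait | queues: N=0 E=2 S=0 W=2

N: empty
E: 3 4
S: empty
W: 1 2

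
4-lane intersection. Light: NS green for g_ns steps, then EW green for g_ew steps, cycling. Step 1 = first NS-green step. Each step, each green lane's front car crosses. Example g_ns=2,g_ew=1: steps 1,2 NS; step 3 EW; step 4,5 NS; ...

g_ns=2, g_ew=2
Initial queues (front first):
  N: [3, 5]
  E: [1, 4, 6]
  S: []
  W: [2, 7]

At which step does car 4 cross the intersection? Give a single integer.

Step 1 [NS]: N:car3-GO,E:wait,S:empty,W:wait | queues: N=1 E=3 S=0 W=2
Step 2 [NS]: N:car5-GO,E:wait,S:empty,W:wait | queues: N=0 E=3 S=0 W=2
Step 3 [EW]: N:wait,E:car1-GO,S:wait,W:car2-GO | queues: N=0 E=2 S=0 W=1
Step 4 [EW]: N:wait,E:car4-GO,S:wait,W:car7-GO | queues: N=0 E=1 S=0 W=0
Step 5 [NS]: N:empty,E:wait,S:empty,W:wait | queues: N=0 E=1 S=0 W=0
Step 6 [NS]: N:empty,E:wait,S:empty,W:wait | queues: N=0 E=1 S=0 W=0
Step 7 [EW]: N:wait,E:car6-GO,S:wait,W:empty | queues: N=0 E=0 S=0 W=0
Car 4 crosses at step 4

4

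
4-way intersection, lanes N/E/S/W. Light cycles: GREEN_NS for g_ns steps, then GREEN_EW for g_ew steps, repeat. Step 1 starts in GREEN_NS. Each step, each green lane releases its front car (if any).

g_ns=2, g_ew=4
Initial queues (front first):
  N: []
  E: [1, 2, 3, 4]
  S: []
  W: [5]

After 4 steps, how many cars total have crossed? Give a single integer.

Step 1 [NS]: N:empty,E:wait,S:empty,W:wait | queues: N=0 E=4 S=0 W=1
Step 2 [NS]: N:empty,E:wait,S:empty,W:wait | queues: N=0 E=4 S=0 W=1
Step 3 [EW]: N:wait,E:car1-GO,S:wait,W:car5-GO | queues: N=0 E=3 S=0 W=0
Step 4 [EW]: N:wait,E:car2-GO,S:wait,W:empty | queues: N=0 E=2 S=0 W=0
Cars crossed by step 4: 3

Answer: 3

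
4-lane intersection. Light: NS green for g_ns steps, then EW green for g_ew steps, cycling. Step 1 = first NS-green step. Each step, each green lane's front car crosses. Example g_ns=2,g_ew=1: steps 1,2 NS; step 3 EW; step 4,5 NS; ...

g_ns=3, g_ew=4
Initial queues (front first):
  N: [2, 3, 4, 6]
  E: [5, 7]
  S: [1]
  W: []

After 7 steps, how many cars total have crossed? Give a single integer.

Step 1 [NS]: N:car2-GO,E:wait,S:car1-GO,W:wait | queues: N=3 E=2 S=0 W=0
Step 2 [NS]: N:car3-GO,E:wait,S:empty,W:wait | queues: N=2 E=2 S=0 W=0
Step 3 [NS]: N:car4-GO,E:wait,S:empty,W:wait | queues: N=1 E=2 S=0 W=0
Step 4 [EW]: N:wait,E:car5-GO,S:wait,W:empty | queues: N=1 E=1 S=0 W=0
Step 5 [EW]: N:wait,E:car7-GO,S:wait,W:empty | queues: N=1 E=0 S=0 W=0
Step 6 [EW]: N:wait,E:empty,S:wait,W:empty | queues: N=1 E=0 S=0 W=0
Step 7 [EW]: N:wait,E:empty,S:wait,W:empty | queues: N=1 E=0 S=0 W=0
Cars crossed by step 7: 6

Answer: 6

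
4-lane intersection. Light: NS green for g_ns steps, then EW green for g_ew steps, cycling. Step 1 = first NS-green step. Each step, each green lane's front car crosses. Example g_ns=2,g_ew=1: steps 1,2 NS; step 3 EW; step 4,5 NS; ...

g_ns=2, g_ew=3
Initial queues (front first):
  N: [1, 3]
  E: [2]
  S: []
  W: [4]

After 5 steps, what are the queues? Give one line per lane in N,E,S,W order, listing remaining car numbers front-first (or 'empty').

Step 1 [NS]: N:car1-GO,E:wait,S:empty,W:wait | queues: N=1 E=1 S=0 W=1
Step 2 [NS]: N:car3-GO,E:wait,S:empty,W:wait | queues: N=0 E=1 S=0 W=1
Step 3 [EW]: N:wait,E:car2-GO,S:wait,W:car4-GO | queues: N=0 E=0 S=0 W=0

N: empty
E: empty
S: empty
W: empty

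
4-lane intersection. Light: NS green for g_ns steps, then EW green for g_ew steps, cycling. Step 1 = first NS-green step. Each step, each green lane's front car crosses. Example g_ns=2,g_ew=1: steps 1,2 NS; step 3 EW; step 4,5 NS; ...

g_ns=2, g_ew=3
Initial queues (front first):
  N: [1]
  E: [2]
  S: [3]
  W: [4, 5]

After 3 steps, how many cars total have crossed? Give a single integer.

Answer: 4

Derivation:
Step 1 [NS]: N:car1-GO,E:wait,S:car3-GO,W:wait | queues: N=0 E=1 S=0 W=2
Step 2 [NS]: N:empty,E:wait,S:empty,W:wait | queues: N=0 E=1 S=0 W=2
Step 3 [EW]: N:wait,E:car2-GO,S:wait,W:car4-GO | queues: N=0 E=0 S=0 W=1
Cars crossed by step 3: 4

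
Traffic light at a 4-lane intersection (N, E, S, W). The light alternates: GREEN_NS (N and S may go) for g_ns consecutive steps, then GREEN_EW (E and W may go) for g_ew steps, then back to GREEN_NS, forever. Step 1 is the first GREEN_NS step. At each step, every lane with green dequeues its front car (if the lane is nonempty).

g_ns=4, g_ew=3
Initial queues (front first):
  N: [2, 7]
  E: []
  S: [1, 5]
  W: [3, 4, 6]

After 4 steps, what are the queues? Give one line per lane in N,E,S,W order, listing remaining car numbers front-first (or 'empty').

Step 1 [NS]: N:car2-GO,E:wait,S:car1-GO,W:wait | queues: N=1 E=0 S=1 W=3
Step 2 [NS]: N:car7-GO,E:wait,S:car5-GO,W:wait | queues: N=0 E=0 S=0 W=3
Step 3 [NS]: N:empty,E:wait,S:empty,W:wait | queues: N=0 E=0 S=0 W=3
Step 4 [NS]: N:empty,E:wait,S:empty,W:wait | queues: N=0 E=0 S=0 W=3

N: empty
E: empty
S: empty
W: 3 4 6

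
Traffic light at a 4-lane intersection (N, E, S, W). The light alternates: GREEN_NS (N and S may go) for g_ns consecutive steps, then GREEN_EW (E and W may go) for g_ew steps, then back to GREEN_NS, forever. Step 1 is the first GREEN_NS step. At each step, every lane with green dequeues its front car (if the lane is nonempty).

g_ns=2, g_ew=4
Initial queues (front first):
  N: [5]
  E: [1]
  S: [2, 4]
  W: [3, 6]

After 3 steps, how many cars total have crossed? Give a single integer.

Step 1 [NS]: N:car5-GO,E:wait,S:car2-GO,W:wait | queues: N=0 E=1 S=1 W=2
Step 2 [NS]: N:empty,E:wait,S:car4-GO,W:wait | queues: N=0 E=1 S=0 W=2
Step 3 [EW]: N:wait,E:car1-GO,S:wait,W:car3-GO | queues: N=0 E=0 S=0 W=1
Cars crossed by step 3: 5

Answer: 5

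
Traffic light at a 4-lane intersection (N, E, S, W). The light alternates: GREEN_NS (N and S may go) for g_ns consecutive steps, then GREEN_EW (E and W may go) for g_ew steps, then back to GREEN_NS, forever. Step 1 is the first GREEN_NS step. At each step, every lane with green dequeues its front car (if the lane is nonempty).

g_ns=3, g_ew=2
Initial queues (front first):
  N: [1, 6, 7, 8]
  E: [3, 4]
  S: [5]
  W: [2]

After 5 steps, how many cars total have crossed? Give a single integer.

Answer: 7

Derivation:
Step 1 [NS]: N:car1-GO,E:wait,S:car5-GO,W:wait | queues: N=3 E=2 S=0 W=1
Step 2 [NS]: N:car6-GO,E:wait,S:empty,W:wait | queues: N=2 E=2 S=0 W=1
Step 3 [NS]: N:car7-GO,E:wait,S:empty,W:wait | queues: N=1 E=2 S=0 W=1
Step 4 [EW]: N:wait,E:car3-GO,S:wait,W:car2-GO | queues: N=1 E=1 S=0 W=0
Step 5 [EW]: N:wait,E:car4-GO,S:wait,W:empty | queues: N=1 E=0 S=0 W=0
Cars crossed by step 5: 7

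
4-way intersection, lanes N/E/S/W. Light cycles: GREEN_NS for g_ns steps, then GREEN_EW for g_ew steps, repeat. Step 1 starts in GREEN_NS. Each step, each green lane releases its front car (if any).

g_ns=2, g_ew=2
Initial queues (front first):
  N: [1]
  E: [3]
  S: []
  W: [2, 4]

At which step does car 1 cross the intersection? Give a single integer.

Step 1 [NS]: N:car1-GO,E:wait,S:empty,W:wait | queues: N=0 E=1 S=0 W=2
Step 2 [NS]: N:empty,E:wait,S:empty,W:wait | queues: N=0 E=1 S=0 W=2
Step 3 [EW]: N:wait,E:car3-GO,S:wait,W:car2-GO | queues: N=0 E=0 S=0 W=1
Step 4 [EW]: N:wait,E:empty,S:wait,W:car4-GO | queues: N=0 E=0 S=0 W=0
Car 1 crosses at step 1

1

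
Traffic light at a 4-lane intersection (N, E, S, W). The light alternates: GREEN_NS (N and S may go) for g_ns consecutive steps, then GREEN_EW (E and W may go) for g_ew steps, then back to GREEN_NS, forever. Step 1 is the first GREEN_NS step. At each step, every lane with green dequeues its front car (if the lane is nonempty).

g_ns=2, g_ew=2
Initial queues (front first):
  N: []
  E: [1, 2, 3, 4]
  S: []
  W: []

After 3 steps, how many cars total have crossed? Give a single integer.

Step 1 [NS]: N:empty,E:wait,S:empty,W:wait | queues: N=0 E=4 S=0 W=0
Step 2 [NS]: N:empty,E:wait,S:empty,W:wait | queues: N=0 E=4 S=0 W=0
Step 3 [EW]: N:wait,E:car1-GO,S:wait,W:empty | queues: N=0 E=3 S=0 W=0
Cars crossed by step 3: 1

Answer: 1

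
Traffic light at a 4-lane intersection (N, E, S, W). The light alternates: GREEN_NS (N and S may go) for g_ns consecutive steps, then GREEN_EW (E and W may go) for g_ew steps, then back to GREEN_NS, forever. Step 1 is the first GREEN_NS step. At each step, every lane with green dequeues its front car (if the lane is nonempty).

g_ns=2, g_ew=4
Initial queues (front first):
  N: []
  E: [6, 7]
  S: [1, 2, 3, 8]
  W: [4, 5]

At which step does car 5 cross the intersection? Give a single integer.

Step 1 [NS]: N:empty,E:wait,S:car1-GO,W:wait | queues: N=0 E=2 S=3 W=2
Step 2 [NS]: N:empty,E:wait,S:car2-GO,W:wait | queues: N=0 E=2 S=2 W=2
Step 3 [EW]: N:wait,E:car6-GO,S:wait,W:car4-GO | queues: N=0 E=1 S=2 W=1
Step 4 [EW]: N:wait,E:car7-GO,S:wait,W:car5-GO | queues: N=0 E=0 S=2 W=0
Step 5 [EW]: N:wait,E:empty,S:wait,W:empty | queues: N=0 E=0 S=2 W=0
Step 6 [EW]: N:wait,E:empty,S:wait,W:empty | queues: N=0 E=0 S=2 W=0
Step 7 [NS]: N:empty,E:wait,S:car3-GO,W:wait | queues: N=0 E=0 S=1 W=0
Step 8 [NS]: N:empty,E:wait,S:car8-GO,W:wait | queues: N=0 E=0 S=0 W=0
Car 5 crosses at step 4

4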